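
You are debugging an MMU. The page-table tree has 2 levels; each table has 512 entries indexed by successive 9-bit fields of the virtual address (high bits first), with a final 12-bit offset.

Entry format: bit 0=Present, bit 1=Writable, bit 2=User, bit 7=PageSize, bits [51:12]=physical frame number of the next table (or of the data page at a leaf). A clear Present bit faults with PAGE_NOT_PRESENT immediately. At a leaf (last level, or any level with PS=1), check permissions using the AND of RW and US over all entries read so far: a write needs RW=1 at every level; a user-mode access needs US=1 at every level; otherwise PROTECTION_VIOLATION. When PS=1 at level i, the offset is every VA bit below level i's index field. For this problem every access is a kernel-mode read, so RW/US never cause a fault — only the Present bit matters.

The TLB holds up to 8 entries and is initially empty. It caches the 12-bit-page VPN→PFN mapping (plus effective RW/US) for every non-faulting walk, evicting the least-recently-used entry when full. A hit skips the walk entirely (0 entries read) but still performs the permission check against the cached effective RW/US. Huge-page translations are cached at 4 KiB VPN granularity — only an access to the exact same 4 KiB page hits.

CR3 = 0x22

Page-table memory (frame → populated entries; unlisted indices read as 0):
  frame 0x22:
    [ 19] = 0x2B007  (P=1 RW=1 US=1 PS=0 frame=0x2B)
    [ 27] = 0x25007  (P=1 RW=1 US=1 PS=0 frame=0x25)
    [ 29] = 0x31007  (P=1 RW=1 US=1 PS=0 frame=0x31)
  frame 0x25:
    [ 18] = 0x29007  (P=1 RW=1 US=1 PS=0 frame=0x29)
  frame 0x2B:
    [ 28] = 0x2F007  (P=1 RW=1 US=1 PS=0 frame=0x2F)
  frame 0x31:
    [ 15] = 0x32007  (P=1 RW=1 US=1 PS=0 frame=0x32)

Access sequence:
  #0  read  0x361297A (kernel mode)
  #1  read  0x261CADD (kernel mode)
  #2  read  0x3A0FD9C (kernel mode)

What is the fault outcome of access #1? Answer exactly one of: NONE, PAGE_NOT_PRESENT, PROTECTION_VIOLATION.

Walk each access:
#0 VA=0x361297A (r,kernel):
  lvl0: tbl 0x22, slot 27 ⇒ 0x25007 (P1/RW1/US1/PS0)
  lvl1: tbl 0x25, slot 18 ⇒ 0x29007 (P1/RW1/US1/PS0)
  ✓ 0x2997A  — 2 lookups
#1 VA=0x261CADD (r,kernel):
  lvl0: tbl 0x22, slot 19 ⇒ 0x2B007 (P1/RW1/US1/PS0)
  lvl1: tbl 0x2B, slot 28 ⇒ 0x2F007 (P1/RW1/US1/PS0)
  ✓ 0x2FADD  — 2 lookups
#2 VA=0x3A0FD9C (r,kernel):
  lvl0: tbl 0x22, slot 29 ⇒ 0x31007 (P1/RW1/US1/PS0)
  lvl1: tbl 0x31, slot 15 ⇒ 0x32007 (P1/RW1/US1/PS0)
  ✓ 0x32D9C  — 2 lookups

Access #1 fault: NONE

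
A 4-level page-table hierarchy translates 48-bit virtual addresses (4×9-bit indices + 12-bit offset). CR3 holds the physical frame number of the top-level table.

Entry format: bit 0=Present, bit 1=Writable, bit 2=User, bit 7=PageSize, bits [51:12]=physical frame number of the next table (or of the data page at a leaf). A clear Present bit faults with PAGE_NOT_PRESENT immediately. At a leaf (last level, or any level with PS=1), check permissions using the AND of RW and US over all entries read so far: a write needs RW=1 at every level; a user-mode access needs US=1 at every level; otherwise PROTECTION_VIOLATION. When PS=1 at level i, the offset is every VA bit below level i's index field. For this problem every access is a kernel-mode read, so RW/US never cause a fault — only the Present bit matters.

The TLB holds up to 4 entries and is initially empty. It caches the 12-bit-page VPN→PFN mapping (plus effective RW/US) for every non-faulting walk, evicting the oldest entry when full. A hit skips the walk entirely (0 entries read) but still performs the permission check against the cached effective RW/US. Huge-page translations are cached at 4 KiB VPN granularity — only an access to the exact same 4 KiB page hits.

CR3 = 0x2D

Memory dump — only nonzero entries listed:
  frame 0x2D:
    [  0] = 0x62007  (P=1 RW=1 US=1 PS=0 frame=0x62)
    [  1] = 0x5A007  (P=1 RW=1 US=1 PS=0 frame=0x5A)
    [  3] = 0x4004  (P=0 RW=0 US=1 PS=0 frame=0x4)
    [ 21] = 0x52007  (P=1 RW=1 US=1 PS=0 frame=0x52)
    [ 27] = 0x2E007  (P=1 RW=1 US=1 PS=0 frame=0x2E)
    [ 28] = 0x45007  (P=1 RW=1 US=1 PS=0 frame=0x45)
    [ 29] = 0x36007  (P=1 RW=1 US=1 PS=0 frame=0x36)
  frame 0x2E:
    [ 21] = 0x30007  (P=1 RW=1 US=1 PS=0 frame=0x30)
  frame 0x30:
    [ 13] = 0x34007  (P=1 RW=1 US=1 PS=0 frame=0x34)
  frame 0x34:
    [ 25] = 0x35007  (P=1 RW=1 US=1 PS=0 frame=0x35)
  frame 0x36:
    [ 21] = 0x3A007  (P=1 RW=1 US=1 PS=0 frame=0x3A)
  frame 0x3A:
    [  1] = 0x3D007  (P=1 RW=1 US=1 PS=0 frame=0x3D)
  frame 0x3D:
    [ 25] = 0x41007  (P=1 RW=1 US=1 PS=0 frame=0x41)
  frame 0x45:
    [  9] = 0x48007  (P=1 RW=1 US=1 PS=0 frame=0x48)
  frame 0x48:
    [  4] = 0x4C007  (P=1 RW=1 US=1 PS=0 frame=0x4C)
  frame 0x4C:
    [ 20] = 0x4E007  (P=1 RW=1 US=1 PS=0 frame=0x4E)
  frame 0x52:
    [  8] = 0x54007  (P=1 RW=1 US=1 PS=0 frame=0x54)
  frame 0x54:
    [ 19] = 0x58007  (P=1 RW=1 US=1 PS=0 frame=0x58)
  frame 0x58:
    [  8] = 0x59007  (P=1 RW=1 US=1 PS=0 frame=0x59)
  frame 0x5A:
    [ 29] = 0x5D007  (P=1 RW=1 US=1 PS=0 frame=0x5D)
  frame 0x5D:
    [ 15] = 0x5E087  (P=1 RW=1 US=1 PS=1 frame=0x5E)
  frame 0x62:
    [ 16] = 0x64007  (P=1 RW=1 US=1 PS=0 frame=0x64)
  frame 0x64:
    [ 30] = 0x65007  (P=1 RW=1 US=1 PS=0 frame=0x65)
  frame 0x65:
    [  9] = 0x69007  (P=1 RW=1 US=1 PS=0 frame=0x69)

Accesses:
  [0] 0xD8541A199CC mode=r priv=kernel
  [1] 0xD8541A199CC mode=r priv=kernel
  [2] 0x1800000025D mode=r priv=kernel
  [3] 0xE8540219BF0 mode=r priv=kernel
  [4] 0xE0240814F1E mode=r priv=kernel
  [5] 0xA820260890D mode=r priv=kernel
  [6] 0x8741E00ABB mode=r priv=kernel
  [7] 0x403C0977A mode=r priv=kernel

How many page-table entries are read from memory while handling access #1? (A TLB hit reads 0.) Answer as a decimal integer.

Trace:
#0 VA=0xD8541A199CC (r,kernel):
  lvl0: tbl 0x2D, slot 27 ⇒ 0x2E007 (P1/RW1/US1/PS0)
  lvl1: tbl 0x2E, slot 21 ⇒ 0x30007 (P1/RW1/US1/PS0)
  lvl2: tbl 0x30, slot 13 ⇒ 0x34007 (P1/RW1/US1/PS0)
  lvl3: tbl 0x34, slot 25 ⇒ 0x35007 (P1/RW1/US1/PS0)
  → PA=0x359CC  (4 entries read)
#1 VA=0xD8541A199CC (r,kernel):
  TLB hit vpn=0xD8541A19 → PA=0x359CC
#2 VA=0x1800000025D (r,kernel):
  lvl0: tbl 0x2D, slot 3 ⇒ 0x4004 (P0/RW0/US1/PS0)
  ⇒ fault: PAGE_NOT_PRESENT  — 1 lookups
#3 VA=0xE8540219BF0 (r,kernel):
  lvl0: tbl 0x2D, slot 29 ⇒ 0x36007 (P1/RW1/US1/PS0)
  lvl1: tbl 0x36, slot 21 ⇒ 0x3A007 (P1/RW1/US1/PS0)
  lvl2: tbl 0x3A, slot 1 ⇒ 0x3D007 (P1/RW1/US1/PS0)
  lvl3: tbl 0x3D, slot 25 ⇒ 0x41007 (P1/RW1/US1/PS0)
  → PA=0x41BF0  (4 entries read)
#4 VA=0xE0240814F1E (r,kernel):
  lvl0: tbl 0x2D, slot 28 ⇒ 0x45007 (P1/RW1/US1/PS0)
  lvl1: tbl 0x45, slot 9 ⇒ 0x48007 (P1/RW1/US1/PS0)
  lvl2: tbl 0x48, slot 4 ⇒ 0x4C007 (P1/RW1/US1/PS0)
  lvl3: tbl 0x4C, slot 20 ⇒ 0x4E007 (P1/RW1/US1/PS0)
  → PA=0x4EF1E  (4 entries read)
#5 VA=0xA820260890D (r,kernel):
  lvl0: tbl 0x2D, slot 21 ⇒ 0x52007 (P1/RW1/US1/PS0)
  lvl1: tbl 0x52, slot 8 ⇒ 0x54007 (P1/RW1/US1/PS0)
  lvl2: tbl 0x54, slot 19 ⇒ 0x58007 (P1/RW1/US1/PS0)
  lvl3: tbl 0x58, slot 8 ⇒ 0x59007 (P1/RW1/US1/PS0)
  → PA=0x5990D  (4 entries read)
#6 VA=0x8741E00ABB (r,kernel):
  lvl0: tbl 0x2D, slot 1 ⇒ 0x5A007 (P1/RW1/US1/PS0)
  lvl1: tbl 0x5A, slot 29 ⇒ 0x5D007 (P1/RW1/US1/PS0)
  lvl2: tbl 0x5D, slot 15 ⇒ 0x5E087 (P1/RW1/US1/PS1)
  → PA=0x5EABB (huge @L2)  (3 entries read)
#7 VA=0x403C0977A (r,kernel):
  lvl0: tbl 0x2D, slot 0 ⇒ 0x62007 (P1/RW1/US1/PS0)
  lvl1: tbl 0x62, slot 16 ⇒ 0x64007 (P1/RW1/US1/PS0)
  lvl2: tbl 0x64, slot 30 ⇒ 0x65007 (P1/RW1/US1/PS0)
  lvl3: tbl 0x65, slot 9 ⇒ 0x69007 (P1/RW1/US1/PS0)
  → PA=0x6977A  (4 entries read)

Entries read for #1: 0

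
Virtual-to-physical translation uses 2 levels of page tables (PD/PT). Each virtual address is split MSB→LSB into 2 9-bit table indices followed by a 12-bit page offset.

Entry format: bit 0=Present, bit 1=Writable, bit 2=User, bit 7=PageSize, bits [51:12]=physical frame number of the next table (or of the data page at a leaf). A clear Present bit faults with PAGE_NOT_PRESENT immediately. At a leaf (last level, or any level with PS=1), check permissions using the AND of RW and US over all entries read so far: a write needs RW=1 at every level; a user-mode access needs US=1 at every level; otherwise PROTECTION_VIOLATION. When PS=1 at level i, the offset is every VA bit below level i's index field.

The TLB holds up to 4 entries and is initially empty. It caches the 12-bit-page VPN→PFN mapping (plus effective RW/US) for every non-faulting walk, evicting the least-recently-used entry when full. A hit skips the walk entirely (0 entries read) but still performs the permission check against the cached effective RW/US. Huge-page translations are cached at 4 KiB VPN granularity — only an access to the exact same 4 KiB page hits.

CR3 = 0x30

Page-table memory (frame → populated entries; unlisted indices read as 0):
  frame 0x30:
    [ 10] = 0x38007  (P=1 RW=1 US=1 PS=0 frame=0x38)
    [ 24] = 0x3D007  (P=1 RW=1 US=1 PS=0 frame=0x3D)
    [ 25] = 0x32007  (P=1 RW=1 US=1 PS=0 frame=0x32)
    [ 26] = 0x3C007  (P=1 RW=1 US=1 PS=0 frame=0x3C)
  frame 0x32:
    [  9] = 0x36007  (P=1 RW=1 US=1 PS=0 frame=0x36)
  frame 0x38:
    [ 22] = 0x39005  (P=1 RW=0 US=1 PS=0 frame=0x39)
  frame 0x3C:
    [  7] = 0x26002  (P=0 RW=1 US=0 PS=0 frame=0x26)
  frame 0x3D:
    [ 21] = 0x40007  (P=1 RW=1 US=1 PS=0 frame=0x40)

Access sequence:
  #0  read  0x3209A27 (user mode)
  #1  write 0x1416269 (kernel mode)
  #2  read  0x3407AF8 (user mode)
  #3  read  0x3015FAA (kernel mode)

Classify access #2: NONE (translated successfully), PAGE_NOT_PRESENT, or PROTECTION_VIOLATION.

Trace:
#0 VA=0x3209A27 (r,user):
  L0: frame=0x30 idx=25 entry=0x32007 [P=1 RW=1 US=1 PS=0]
  L1: frame=0x32 idx=9 entry=0x36007 [P=1 RW=1 US=1 PS=0]
  → PA=0x36A27  (2 entries read)
#1 VA=0x1416269 (w,kernel):
  L0: frame=0x30 idx=10 entry=0x38007 [P=1 RW=1 US=1 PS=0]
  L1: frame=0x38 idx=22 entry=0x39005 [P=1 RW=0 US=1 PS=0]
  ⇒ fault: PROTECTION_VIOLATION  — 2 lookups
#2 VA=0x3407AF8 (r,user):
  L0: frame=0x30 idx=26 entry=0x3C007 [P=1 RW=1 US=1 PS=0]
  L1: frame=0x3C idx=7 entry=0x26002 [P=0 RW=1 US=0 PS=0]
  ⇒ fault: PAGE_NOT_PRESENT  — 2 lookups
#3 VA=0x3015FAA (r,kernel):
  L0: frame=0x30 idx=24 entry=0x3D007 [P=1 RW=1 US=1 PS=0]
  L1: frame=0x3D idx=21 entry=0x40007 [P=1 RW=1 US=1 PS=0]
  → PA=0x40FAA  (2 entries read)

Access #2 fault: PAGE_NOT_PRESENT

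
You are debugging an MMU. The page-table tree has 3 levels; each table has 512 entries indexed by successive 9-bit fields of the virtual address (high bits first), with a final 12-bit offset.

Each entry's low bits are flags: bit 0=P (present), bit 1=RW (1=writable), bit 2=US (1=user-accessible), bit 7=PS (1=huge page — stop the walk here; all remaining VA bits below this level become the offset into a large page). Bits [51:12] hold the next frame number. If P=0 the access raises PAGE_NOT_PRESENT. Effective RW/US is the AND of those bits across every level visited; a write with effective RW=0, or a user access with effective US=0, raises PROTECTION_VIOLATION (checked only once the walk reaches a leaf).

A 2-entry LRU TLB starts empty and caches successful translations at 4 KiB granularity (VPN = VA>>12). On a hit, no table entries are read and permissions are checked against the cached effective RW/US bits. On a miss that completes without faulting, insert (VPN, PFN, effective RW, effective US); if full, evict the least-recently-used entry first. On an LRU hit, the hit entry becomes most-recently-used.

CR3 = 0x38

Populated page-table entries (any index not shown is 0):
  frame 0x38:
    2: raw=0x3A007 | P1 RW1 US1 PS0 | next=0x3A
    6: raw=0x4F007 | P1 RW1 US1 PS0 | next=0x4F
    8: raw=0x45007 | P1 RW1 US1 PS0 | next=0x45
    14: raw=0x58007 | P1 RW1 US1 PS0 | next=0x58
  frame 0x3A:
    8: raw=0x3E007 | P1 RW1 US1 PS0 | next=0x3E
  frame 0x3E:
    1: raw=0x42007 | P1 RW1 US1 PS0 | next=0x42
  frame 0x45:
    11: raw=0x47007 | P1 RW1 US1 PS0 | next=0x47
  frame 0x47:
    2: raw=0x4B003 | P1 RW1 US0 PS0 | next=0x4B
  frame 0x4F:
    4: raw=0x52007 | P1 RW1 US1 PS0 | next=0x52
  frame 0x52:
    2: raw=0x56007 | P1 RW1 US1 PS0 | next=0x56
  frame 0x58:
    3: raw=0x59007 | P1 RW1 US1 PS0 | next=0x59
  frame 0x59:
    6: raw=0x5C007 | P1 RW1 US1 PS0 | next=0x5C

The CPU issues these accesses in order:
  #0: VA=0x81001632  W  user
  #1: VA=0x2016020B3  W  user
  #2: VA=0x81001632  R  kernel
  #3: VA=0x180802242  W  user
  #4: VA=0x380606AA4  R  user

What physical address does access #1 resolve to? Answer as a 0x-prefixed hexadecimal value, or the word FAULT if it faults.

Walk each access:
#0 VA=0x81001632 (w,user):
  lvl0: tbl 0x38, slot 2 ⇒ 0x3A007 (P1/RW1/US1/PS0)
  lvl1: tbl 0x3A, slot 8 ⇒ 0x3E007 (P1/RW1/US1/PS0)
  lvl2: tbl 0x3E, slot 1 ⇒ 0x42007 (P1/RW1/US1/PS0)
  → PA=0x42632  (3 entries read)
#1 VA=0x2016020B3 (w,user):
  lvl0: tbl 0x38, slot 8 ⇒ 0x45007 (P1/RW1/US1/PS0)
  lvl1: tbl 0x45, slot 11 ⇒ 0x47007 (P1/RW1/US1/PS0)
  lvl2: tbl 0x47, slot 2 ⇒ 0x4B003 (P1/RW1/US0/PS0)
  ✗ PROTECTION_VIOLATION  [3 reads]
#2 VA=0x81001632 (r,kernel):
  TLB hit vpn=0x81001 → PA=0x42632
#3 VA=0x180802242 (w,user):
  lvl0: tbl 0x38, slot 6 ⇒ 0x4F007 (P1/RW1/US1/PS0)
  lvl1: tbl 0x4F, slot 4 ⇒ 0x52007 (P1/RW1/US1/PS0)
  lvl2: tbl 0x52, slot 2 ⇒ 0x56007 (P1/RW1/US1/PS0)
  → PA=0x56242  (3 entries read)
#4 VA=0x380606AA4 (r,user):
  lvl0: tbl 0x38, slot 14 ⇒ 0x58007 (P1/RW1/US1/PS0)
  lvl1: tbl 0x58, slot 3 ⇒ 0x59007 (P1/RW1/US1/PS0)
  lvl2: tbl 0x59, slot 6 ⇒ 0x5C007 (P1/RW1/US1/PS0)
  → PA=0x5CAA4  (3 entries read)

Access #1 PA: FAULT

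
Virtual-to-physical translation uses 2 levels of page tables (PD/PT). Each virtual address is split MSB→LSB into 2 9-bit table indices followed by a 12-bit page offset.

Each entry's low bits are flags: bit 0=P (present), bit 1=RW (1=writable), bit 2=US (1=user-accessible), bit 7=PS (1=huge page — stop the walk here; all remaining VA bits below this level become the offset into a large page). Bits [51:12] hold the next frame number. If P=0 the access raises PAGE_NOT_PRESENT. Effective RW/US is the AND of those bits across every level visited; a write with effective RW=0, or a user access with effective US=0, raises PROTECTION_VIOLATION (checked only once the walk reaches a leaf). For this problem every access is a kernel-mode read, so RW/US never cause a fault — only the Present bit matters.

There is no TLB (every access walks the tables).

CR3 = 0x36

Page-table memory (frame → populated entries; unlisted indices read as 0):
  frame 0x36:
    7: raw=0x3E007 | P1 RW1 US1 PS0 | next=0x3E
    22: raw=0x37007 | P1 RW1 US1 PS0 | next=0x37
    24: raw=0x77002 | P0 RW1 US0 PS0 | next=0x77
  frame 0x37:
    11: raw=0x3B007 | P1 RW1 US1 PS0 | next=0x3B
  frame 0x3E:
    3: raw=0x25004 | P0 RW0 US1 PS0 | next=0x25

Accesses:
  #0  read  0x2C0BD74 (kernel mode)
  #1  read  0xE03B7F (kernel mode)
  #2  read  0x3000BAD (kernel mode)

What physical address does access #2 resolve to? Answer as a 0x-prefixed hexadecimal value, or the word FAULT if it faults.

Walk each access:
#0 VA=0x2C0BD74 (r,kernel):
  lvl0: tbl 0x36, slot 22 ⇒ 0x37007 (P1/RW1/US1/PS0)
  lvl1: tbl 0x37, slot 11 ⇒ 0x3B007 (P1/RW1/US1/PS0)
  ⇒ phys 0x3BD74  [2 reads]
#1 VA=0xE03B7F (r,kernel):
  lvl0: tbl 0x36, slot 7 ⇒ 0x3E007 (P1/RW1/US1/PS0)
  lvl1: tbl 0x3E, slot 3 ⇒ 0x25004 (P0/RW0/US1/PS0)
  ✗ PAGE_NOT_PRESENT  [2 reads]
#2 VA=0x3000BAD (r,kernel):
  lvl0: tbl 0x36, slot 24 ⇒ 0x77002 (P0/RW1/US0/PS0)
  ✗ PAGE_NOT_PRESENT  [1 reads]

Access #2 PA: FAULT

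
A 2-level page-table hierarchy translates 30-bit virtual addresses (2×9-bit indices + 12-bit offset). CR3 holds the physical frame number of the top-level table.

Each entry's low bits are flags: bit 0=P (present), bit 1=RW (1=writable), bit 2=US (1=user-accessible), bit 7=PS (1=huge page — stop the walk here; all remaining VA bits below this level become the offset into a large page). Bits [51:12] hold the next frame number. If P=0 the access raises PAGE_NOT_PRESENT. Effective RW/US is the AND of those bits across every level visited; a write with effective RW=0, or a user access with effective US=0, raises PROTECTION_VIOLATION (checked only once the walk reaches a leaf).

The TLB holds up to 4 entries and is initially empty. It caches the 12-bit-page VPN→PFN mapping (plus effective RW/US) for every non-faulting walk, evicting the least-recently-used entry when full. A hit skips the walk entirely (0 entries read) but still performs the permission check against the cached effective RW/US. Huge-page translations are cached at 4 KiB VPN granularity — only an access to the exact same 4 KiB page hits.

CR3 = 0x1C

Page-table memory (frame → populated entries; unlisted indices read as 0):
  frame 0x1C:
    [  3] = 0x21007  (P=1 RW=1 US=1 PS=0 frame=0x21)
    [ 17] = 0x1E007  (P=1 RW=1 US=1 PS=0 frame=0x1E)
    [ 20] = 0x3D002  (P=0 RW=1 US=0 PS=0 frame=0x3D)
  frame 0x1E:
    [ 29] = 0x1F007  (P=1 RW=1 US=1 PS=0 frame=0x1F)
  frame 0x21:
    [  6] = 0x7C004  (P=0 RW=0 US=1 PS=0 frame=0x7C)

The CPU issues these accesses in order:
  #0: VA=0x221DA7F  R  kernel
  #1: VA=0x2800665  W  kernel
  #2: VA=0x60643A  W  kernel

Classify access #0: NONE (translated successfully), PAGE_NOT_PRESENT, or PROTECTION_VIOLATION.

Trace:
#0 VA=0x221DA7F (r,kernel):
  lvl0: tbl 0x1C, slot 17 ⇒ 0x1E007 (P1/RW1/US1/PS0)
  lvl1: tbl 0x1E, slot 29 ⇒ 0x1F007 (P1/RW1/US1/PS0)
  ✓ 0x1FA7F  — 2 lookups
#1 VA=0x2800665 (w,kernel):
  lvl0: tbl 0x1C, slot 20 ⇒ 0x3D002 (P0/RW1/US0/PS0)
  ✗ PAGE_NOT_PRESENT  [1 reads]
#2 VA=0x60643A (w,kernel):
  lvl0: tbl 0x1C, slot 3 ⇒ 0x21007 (P1/RW1/US1/PS0)
  lvl1: tbl 0x21, slot 6 ⇒ 0x7C004 (P0/RW0/US1/PS0)
  ✗ PAGE_NOT_PRESENT  [2 reads]

Access #0 fault: NONE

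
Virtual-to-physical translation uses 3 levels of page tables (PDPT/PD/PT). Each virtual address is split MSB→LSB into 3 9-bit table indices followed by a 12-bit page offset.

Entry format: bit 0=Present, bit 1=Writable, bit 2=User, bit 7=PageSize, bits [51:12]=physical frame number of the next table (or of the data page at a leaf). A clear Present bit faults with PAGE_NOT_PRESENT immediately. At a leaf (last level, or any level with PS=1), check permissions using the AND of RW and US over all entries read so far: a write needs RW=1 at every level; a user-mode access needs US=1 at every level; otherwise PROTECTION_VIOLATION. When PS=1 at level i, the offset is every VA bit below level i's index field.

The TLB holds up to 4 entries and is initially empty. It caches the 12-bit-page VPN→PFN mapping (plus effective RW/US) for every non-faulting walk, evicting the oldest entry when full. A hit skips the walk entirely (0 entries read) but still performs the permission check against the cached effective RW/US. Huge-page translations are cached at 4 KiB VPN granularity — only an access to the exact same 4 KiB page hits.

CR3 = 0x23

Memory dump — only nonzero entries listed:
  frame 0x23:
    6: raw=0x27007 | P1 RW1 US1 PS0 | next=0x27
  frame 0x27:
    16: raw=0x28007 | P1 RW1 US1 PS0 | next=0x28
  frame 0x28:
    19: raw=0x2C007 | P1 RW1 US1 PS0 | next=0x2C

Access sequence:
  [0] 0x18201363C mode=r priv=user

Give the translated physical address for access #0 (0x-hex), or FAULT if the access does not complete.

Trace:
#0 VA=0x18201363C (r,user):
  L0: frame=0x23 idx=6 entry=0x27007 [P=1 RW=1 US=1 PS=0]
  L1: frame=0x27 idx=16 entry=0x28007 [P=1 RW=1 US=1 PS=0]
  L2: frame=0x28 idx=19 entry=0x2C007 [P=1 RW=1 US=1 PS=0]
  ✓ 0x2C63C  — 3 lookups

Access #0 PA: 0x2C63C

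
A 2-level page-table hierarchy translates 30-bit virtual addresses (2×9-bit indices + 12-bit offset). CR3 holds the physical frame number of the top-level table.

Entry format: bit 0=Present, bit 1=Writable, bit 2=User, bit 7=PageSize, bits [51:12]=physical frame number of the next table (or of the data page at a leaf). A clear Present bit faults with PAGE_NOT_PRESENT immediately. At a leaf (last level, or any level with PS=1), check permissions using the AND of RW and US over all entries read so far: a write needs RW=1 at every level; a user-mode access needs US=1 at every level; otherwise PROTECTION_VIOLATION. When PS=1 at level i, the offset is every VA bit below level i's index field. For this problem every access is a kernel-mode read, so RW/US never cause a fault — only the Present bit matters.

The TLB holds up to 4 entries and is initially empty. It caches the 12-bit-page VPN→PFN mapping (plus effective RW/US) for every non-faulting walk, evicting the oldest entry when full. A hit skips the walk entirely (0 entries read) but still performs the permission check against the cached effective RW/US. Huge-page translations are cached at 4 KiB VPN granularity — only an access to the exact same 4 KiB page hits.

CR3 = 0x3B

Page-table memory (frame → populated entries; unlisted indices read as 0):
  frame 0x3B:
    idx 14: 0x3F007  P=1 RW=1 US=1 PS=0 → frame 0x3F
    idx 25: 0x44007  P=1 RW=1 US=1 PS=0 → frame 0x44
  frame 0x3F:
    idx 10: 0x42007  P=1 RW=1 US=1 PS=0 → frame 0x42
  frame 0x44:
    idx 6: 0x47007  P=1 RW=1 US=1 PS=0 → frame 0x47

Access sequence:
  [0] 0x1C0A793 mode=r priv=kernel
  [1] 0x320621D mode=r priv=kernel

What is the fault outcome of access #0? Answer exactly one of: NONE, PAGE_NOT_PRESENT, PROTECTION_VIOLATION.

Per-access translation:
#0 VA=0x1C0A793 (r,kernel):
  [0] read 0x3B idx=14: raw=0x3F007 flags P=1 W=1 U=1 S=0
  [1] read 0x3F idx=10: raw=0x42007 flags P=1 W=1 U=1 S=0
  ⇒ phys 0x42793  [2 reads]
#1 VA=0x320621D (r,kernel):
  [0] read 0x3B idx=25: raw=0x44007 flags P=1 W=1 U=1 S=0
  [1] read 0x44 idx=6: raw=0x47007 flags P=1 W=1 U=1 S=0
  ⇒ phys 0x4721D  [2 reads]

Access #0 fault: NONE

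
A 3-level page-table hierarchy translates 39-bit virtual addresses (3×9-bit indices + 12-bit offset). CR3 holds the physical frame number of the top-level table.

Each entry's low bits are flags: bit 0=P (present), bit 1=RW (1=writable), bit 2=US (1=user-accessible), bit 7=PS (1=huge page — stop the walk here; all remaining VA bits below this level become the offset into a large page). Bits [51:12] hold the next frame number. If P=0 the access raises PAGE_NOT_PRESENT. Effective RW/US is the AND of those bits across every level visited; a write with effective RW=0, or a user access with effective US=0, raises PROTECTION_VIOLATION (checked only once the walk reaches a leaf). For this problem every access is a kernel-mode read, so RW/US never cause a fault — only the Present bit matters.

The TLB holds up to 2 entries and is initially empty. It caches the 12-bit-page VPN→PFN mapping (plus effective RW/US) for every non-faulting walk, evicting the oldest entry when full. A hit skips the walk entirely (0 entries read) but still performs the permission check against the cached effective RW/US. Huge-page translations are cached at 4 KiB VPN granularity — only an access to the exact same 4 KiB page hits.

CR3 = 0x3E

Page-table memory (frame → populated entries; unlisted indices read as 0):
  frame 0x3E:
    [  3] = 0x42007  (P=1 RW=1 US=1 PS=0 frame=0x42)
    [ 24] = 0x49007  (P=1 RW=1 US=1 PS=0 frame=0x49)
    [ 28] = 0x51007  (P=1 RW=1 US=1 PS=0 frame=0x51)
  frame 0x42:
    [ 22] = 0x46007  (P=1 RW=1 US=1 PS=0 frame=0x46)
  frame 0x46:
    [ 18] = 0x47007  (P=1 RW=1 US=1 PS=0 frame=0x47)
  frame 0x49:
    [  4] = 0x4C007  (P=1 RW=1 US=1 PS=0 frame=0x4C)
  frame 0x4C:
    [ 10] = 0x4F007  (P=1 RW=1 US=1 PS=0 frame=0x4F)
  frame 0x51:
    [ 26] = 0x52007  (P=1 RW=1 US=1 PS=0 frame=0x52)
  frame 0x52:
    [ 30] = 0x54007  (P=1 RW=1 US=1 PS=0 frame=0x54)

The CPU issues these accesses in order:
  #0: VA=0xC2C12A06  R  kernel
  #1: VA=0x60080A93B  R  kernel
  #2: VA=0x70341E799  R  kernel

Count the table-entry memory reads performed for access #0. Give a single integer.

Walk each access:
#0 VA=0xC2C12A06 (r,kernel):
  L0 @0x3E[3] → 0x42007  P=1,RW=1,US=1,PS=0
  L1 @0x42[22] → 0x46007  P=1,RW=1,US=1,PS=0
  L2 @0x46[18] → 0x47007  P=1,RW=1,US=1,PS=0
  → PA=0x47A06  (3 entries read)
#1 VA=0x60080A93B (r,kernel):
  L0 @0x3E[24] → 0x49007  P=1,RW=1,US=1,PS=0
  L1 @0x49[4] → 0x4C007  P=1,RW=1,US=1,PS=0
  L2 @0x4C[10] → 0x4F007  P=1,RW=1,US=1,PS=0
  → PA=0x4F93B  (3 entries read)
#2 VA=0x70341E799 (r,kernel):
  L0 @0x3E[28] → 0x51007  P=1,RW=1,US=1,PS=0
  L1 @0x51[26] → 0x52007  P=1,RW=1,US=1,PS=0
  L2 @0x52[30] → 0x54007  P=1,RW=1,US=1,PS=0
  → PA=0x54799  (3 entries read)

Entries read for #0: 3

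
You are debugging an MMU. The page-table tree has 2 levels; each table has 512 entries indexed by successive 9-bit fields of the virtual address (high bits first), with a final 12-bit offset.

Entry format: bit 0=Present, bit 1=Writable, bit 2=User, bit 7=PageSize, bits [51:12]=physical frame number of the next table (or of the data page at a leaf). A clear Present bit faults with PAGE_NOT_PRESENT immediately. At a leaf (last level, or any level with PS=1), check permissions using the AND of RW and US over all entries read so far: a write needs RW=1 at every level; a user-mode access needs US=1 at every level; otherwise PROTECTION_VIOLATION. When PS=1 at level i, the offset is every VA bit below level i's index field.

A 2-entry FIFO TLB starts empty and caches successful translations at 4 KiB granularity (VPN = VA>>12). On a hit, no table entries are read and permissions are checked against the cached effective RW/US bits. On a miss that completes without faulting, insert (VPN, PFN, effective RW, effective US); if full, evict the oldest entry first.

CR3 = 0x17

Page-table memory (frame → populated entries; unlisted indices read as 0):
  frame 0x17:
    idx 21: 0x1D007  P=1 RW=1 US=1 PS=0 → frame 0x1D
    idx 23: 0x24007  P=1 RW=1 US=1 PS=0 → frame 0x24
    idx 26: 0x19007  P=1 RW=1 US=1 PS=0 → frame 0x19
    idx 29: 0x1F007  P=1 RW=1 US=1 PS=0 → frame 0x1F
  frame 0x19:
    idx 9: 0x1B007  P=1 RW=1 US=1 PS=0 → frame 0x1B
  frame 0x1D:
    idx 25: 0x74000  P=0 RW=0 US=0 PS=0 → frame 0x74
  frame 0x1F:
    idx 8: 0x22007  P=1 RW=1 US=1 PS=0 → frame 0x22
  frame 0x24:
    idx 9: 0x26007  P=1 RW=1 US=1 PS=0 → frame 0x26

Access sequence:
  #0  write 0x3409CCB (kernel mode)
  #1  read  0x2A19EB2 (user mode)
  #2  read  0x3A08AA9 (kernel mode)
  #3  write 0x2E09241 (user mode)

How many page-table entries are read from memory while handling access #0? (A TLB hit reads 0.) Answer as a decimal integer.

Trace:
#0 VA=0x3409CCB (w,kernel):
  [0] read 0x17 idx=26: raw=0x19007 flags P=1 W=1 U=1 S=0
  [1] read 0x19 idx=9: raw=0x1B007 flags P=1 W=1 U=1 S=0
  ✓ 0x1BCCB  — 2 lookups
#1 VA=0x2A19EB2 (r,user):
  [0] read 0x17 idx=21: raw=0x1D007 flags P=1 W=1 U=1 S=0
  [1] read 0x1D idx=25: raw=0x74000 flags P=0 W=0 U=0 S=0
  → PAGE_NOT_PRESENT  (2 entries read)
#2 VA=0x3A08AA9 (r,kernel):
  [0] read 0x17 idx=29: raw=0x1F007 flags P=1 W=1 U=1 S=0
  [1] read 0x1F idx=8: raw=0x22007 flags P=1 W=1 U=1 S=0
  ✓ 0x22AA9  — 2 lookups
#3 VA=0x2E09241 (w,user):
  [0] read 0x17 idx=23: raw=0x24007 flags P=1 W=1 U=1 S=0
  [1] read 0x24 idx=9: raw=0x26007 flags P=1 W=1 U=1 S=0
  ✓ 0x26241  — 2 lookups

Entries read for #0: 2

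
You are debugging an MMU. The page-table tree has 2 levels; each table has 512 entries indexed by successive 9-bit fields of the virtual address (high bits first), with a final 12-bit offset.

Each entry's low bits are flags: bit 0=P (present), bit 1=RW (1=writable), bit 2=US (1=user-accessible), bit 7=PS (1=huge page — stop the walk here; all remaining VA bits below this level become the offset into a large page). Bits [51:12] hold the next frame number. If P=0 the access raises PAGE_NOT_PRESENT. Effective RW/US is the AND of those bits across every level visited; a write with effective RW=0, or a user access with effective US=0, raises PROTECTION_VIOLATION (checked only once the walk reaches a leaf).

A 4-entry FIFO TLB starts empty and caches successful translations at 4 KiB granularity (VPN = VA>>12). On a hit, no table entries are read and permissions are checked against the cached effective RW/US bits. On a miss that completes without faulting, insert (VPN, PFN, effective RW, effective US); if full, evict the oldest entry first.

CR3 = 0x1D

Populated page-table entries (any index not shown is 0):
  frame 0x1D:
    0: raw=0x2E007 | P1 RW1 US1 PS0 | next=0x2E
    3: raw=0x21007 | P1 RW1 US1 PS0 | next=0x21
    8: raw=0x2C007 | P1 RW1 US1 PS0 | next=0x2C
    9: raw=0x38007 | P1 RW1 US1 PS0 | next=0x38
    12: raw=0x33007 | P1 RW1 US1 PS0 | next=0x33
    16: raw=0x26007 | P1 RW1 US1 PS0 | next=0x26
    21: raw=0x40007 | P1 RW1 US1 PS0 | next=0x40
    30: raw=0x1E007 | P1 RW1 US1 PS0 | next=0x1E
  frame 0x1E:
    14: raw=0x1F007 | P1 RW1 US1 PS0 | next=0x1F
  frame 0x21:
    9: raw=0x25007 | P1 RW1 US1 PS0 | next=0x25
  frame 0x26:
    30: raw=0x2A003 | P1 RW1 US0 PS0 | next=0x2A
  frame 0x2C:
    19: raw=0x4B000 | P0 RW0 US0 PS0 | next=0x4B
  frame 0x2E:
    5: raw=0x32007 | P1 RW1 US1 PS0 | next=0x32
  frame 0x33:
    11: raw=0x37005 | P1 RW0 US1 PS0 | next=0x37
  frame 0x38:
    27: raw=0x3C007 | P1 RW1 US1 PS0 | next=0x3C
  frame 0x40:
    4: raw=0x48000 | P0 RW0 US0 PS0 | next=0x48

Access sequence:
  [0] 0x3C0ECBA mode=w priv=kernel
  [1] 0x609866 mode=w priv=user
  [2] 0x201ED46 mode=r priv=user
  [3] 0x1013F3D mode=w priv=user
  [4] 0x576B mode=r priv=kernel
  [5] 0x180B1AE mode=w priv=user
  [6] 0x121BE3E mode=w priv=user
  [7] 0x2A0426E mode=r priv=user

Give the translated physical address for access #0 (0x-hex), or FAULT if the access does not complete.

Trace:
#0 VA=0x3C0ECBA (w,kernel):
  lvl0: tbl 0x1D, slot 30 ⇒ 0x1E007 (P1/RW1/US1/PS0)
  lvl1: tbl 0x1E, slot 14 ⇒ 0x1F007 (P1/RW1/US1/PS0)
  ✓ 0x1FCBA  — 2 lookups
#1 VA=0x609866 (w,user):
  lvl0: tbl 0x1D, slot 3 ⇒ 0x21007 (P1/RW1/US1/PS0)
  lvl1: tbl 0x21, slot 9 ⇒ 0x25007 (P1/RW1/US1/PS0)
  ✓ 0x25866  — 2 lookups
#2 VA=0x201ED46 (r,user):
  lvl0: tbl 0x1D, slot 16 ⇒ 0x26007 (P1/RW1/US1/PS0)
  lvl1: tbl 0x26, slot 30 ⇒ 0x2A003 (P1/RW1/US0/PS0)
  ⇒ fault: PROTECTION_VIOLATION  — 2 lookups
#3 VA=0x1013F3D (w,user):
  lvl0: tbl 0x1D, slot 8 ⇒ 0x2C007 (P1/RW1/US1/PS0)
  lvl1: tbl 0x2C, slot 19 ⇒ 0x4B000 (P0/RW0/US0/PS0)
  ⇒ fault: PAGE_NOT_PRESENT  — 2 lookups
#4 VA=0x576B (r,kernel):
  lvl0: tbl 0x1D, slot 0 ⇒ 0x2E007 (P1/RW1/US1/PS0)
  lvl1: tbl 0x2E, slot 5 ⇒ 0x32007 (P1/RW1/US1/PS0)
  ✓ 0x3276B  — 2 lookups
#5 VA=0x180B1AE (w,user):
  lvl0: tbl 0x1D, slot 12 ⇒ 0x33007 (P1/RW1/US1/PS0)
  lvl1: tbl 0x33, slot 11 ⇒ 0x37005 (P1/RW0/US1/PS0)
  ⇒ fault: PROTECTION_VIOLATION  — 2 lookups
#6 VA=0x121BE3E (w,user):
  lvl0: tbl 0x1D, slot 9 ⇒ 0x38007 (P1/RW1/US1/PS0)
  lvl1: tbl 0x38, slot 27 ⇒ 0x3C007 (P1/RW1/US1/PS0)
  ✓ 0x3CE3E  — 2 lookups
#7 VA=0x2A0426E (r,user):
  lvl0: tbl 0x1D, slot 21 ⇒ 0x40007 (P1/RW1/US1/PS0)
  lvl1: tbl 0x40, slot 4 ⇒ 0x48000 (P0/RW0/US0/PS0)
  ⇒ fault: PAGE_NOT_PRESENT  — 2 lookups

Access #0 PA: 0x1FCBA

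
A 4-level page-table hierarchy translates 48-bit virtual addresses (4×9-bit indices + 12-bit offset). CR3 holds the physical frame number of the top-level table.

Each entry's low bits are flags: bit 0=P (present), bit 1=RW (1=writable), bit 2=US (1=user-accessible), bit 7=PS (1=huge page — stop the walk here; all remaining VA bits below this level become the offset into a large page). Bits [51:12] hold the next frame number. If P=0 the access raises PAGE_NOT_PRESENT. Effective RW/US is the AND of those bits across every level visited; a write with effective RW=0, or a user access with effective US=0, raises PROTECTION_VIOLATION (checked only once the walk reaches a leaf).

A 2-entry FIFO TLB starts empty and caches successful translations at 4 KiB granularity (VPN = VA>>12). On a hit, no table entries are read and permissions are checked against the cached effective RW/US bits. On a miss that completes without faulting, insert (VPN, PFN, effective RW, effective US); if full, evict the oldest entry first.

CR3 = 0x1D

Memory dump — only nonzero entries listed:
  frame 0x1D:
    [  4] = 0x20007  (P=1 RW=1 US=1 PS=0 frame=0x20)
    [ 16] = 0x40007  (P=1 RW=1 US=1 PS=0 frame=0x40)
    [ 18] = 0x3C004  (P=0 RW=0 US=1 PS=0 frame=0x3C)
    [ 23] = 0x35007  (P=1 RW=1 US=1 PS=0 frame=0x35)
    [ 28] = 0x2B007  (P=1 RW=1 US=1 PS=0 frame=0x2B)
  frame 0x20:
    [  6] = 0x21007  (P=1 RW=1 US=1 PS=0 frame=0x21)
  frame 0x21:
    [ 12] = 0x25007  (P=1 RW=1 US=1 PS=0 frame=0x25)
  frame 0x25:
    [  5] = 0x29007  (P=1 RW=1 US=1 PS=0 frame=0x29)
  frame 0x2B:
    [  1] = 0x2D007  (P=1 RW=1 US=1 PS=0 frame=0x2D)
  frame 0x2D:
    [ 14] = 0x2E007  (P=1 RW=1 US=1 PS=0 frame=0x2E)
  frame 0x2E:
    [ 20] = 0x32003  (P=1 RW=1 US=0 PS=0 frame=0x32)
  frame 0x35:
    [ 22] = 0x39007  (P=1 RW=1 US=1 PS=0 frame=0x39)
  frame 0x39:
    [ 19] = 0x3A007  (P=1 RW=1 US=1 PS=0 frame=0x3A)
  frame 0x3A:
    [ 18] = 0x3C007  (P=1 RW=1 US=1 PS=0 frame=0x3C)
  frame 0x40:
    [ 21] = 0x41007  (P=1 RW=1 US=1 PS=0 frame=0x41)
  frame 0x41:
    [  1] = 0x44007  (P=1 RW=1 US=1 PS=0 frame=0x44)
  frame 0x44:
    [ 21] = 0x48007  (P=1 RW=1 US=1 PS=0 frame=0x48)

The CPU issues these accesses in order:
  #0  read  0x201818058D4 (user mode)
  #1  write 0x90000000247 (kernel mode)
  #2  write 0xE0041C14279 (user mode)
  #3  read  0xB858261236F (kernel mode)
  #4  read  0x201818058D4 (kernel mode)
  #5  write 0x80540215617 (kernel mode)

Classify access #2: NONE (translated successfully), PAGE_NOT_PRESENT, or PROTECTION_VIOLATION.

Per-access translation:
#0 VA=0x201818058D4 (r,user):
  L0: frame=0x1D idx=4 entry=0x20007 [P=1 RW=1 US=1 PS=0]
  L1: frame=0x20 idx=6 entry=0x21007 [P=1 RW=1 US=1 PS=0]
  L2: frame=0x21 idx=12 entry=0x25007 [P=1 RW=1 US=1 PS=0]
  L3: frame=0x25 idx=5 entry=0x29007 [P=1 RW=1 US=1 PS=0]
  → PA=0x298D4  (4 entries read)
#1 VA=0x90000000247 (w,kernel):
  L0: frame=0x1D idx=18 entry=0x3C004 [P=0 RW=0 US=1 PS=0]
  → PAGE_NOT_PRESENT  (1 entries read)
#2 VA=0xE0041C14279 (w,user):
  L0: frame=0x1D idx=28 entry=0x2B007 [P=1 RW=1 US=1 PS=0]
  L1: frame=0x2B idx=1 entry=0x2D007 [P=1 RW=1 US=1 PS=0]
  L2: frame=0x2D idx=14 entry=0x2E007 [P=1 RW=1 US=1 PS=0]
  L3: frame=0x2E idx=20 entry=0x32003 [P=1 RW=1 US=0 PS=0]
  → PROTECTION_VIOLATION  (4 entries read)
#3 VA=0xB858261236F (r,kernel):
  L0: frame=0x1D idx=23 entry=0x35007 [P=1 RW=1 US=1 PS=0]
  L1: frame=0x35 idx=22 entry=0x39007 [P=1 RW=1 US=1 PS=0]
  L2: frame=0x39 idx=19 entry=0x3A007 [P=1 RW=1 US=1 PS=0]
  L3: frame=0x3A idx=18 entry=0x3C007 [P=1 RW=1 US=1 PS=0]
  → PA=0x3C36F  (4 entries read)
#4 VA=0x201818058D4 (r,kernel):
  TLB hit vpn=0x20181805 → PA=0x298D4
#5 VA=0x80540215617 (w,kernel):
  L0: frame=0x1D idx=16 entry=0x40007 [P=1 RW=1 US=1 PS=0]
  L1: frame=0x40 idx=21 entry=0x41007 [P=1 RW=1 US=1 PS=0]
  L2: frame=0x41 idx=1 entry=0x44007 [P=1 RW=1 US=1 PS=0]
  L3: frame=0x44 idx=21 entry=0x48007 [P=1 RW=1 US=1 PS=0]
  → PA=0x48617  (4 entries read)

Access #2 fault: PROTECTION_VIOLATION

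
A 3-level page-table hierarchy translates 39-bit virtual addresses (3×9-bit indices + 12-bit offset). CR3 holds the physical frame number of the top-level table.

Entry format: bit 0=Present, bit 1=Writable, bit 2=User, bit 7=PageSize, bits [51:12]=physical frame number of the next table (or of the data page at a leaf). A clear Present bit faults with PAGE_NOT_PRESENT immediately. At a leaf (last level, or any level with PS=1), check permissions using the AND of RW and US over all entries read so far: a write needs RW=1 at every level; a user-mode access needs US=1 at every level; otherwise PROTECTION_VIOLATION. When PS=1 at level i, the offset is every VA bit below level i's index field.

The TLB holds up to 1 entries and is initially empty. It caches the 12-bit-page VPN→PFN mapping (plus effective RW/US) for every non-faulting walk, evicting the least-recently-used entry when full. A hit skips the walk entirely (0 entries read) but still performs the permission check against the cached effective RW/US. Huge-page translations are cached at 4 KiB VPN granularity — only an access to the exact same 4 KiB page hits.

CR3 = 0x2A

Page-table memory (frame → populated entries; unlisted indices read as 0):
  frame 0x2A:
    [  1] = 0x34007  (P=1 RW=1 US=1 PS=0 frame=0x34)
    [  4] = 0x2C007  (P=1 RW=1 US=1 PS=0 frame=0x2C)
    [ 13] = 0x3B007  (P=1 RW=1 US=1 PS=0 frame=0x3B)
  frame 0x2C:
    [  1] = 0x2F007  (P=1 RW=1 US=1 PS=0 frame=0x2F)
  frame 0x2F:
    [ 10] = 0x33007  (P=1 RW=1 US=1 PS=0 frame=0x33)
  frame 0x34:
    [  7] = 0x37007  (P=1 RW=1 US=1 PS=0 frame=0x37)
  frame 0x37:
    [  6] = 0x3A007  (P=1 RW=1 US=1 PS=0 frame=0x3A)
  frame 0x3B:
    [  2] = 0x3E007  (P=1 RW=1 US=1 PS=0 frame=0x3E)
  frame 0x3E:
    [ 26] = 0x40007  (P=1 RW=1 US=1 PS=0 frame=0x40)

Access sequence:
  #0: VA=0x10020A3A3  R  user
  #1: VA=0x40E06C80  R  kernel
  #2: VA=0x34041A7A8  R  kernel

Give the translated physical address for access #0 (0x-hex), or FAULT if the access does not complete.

Walk each access:
#0 VA=0x10020A3A3 (r,user):
  L0: frame=0x2A idx=4 entry=0x2C007 [P=1 RW=1 US=1 PS=0]
  L1: frame=0x2C idx=1 entry=0x2F007 [P=1 RW=1 US=1 PS=0]
  L2: frame=0x2F idx=10 entry=0x33007 [P=1 RW=1 US=1 PS=0]
  ⇒ phys 0x333A3  [3 reads]
#1 VA=0x40E06C80 (r,kernel):
  L0: frame=0x2A idx=1 entry=0x34007 [P=1 RW=1 US=1 PS=0]
  L1: frame=0x34 idx=7 entry=0x37007 [P=1 RW=1 US=1 PS=0]
  L2: frame=0x37 idx=6 entry=0x3A007 [P=1 RW=1 US=1 PS=0]
  ⇒ phys 0x3AC80  [3 reads]
#2 VA=0x34041A7A8 (r,kernel):
  L0: frame=0x2A idx=13 entry=0x3B007 [P=1 RW=1 US=1 PS=0]
  L1: frame=0x3B idx=2 entry=0x3E007 [P=1 RW=1 US=1 PS=0]
  L2: frame=0x3E idx=26 entry=0x40007 [P=1 RW=1 US=1 PS=0]
  ⇒ phys 0x407A8  [3 reads]

Access #0 PA: 0x333A3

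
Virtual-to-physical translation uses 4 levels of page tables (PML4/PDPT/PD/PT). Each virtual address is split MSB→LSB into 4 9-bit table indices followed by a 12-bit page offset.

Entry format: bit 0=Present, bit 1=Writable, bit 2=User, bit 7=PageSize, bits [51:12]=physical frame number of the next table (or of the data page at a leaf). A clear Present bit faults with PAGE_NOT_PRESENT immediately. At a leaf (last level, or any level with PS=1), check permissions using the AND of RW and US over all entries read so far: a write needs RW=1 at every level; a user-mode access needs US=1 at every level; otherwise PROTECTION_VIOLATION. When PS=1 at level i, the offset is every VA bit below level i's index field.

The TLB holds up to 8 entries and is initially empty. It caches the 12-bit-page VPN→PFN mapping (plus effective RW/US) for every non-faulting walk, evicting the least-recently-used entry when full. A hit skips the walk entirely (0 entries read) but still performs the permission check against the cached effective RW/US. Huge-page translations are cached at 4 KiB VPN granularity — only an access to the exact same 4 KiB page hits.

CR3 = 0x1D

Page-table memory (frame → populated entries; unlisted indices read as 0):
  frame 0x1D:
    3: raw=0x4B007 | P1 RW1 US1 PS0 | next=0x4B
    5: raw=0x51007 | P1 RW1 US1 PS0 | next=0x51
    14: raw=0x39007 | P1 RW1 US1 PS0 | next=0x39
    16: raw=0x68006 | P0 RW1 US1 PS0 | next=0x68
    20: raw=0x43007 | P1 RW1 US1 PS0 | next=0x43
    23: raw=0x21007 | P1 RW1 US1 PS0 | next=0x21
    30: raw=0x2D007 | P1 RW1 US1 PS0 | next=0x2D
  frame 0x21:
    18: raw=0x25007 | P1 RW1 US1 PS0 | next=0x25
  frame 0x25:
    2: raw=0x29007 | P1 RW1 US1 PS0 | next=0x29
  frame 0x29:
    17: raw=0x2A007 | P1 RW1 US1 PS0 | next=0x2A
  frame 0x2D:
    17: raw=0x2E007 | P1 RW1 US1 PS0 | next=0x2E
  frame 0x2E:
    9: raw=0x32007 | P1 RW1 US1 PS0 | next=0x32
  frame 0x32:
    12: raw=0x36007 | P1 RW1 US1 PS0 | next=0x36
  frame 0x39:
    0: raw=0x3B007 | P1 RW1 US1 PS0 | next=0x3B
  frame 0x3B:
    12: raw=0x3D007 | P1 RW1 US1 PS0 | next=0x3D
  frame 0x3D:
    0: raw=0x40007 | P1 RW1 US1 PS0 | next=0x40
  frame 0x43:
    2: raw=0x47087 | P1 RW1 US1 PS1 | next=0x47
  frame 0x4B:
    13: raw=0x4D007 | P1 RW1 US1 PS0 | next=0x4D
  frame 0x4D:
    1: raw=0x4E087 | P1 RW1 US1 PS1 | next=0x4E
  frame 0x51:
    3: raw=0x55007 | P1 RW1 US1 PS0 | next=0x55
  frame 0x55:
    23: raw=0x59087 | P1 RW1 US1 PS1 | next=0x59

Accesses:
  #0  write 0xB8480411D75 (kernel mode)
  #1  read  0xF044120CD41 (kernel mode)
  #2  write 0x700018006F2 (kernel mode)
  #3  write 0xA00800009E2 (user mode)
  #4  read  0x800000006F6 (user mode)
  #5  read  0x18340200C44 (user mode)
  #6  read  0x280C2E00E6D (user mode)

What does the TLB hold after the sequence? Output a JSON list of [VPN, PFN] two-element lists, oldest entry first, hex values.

Per-access translation:
#0 VA=0xB8480411D75 (w,kernel):
  [0] read 0x1D idx=23: raw=0x21007 flags P=1 W=1 U=1 S=0
  [1] read 0x21 idx=18: raw=0x25007 flags P=1 W=1 U=1 S=0
  [2] read 0x25 idx=2: raw=0x29007 flags P=1 W=1 U=1 S=0
  [3] read 0x29 idx=17: raw=0x2A007 flags P=1 W=1 U=1 S=0
  ✓ 0x2AD75  — 4 lookups
#1 VA=0xF044120CD41 (r,kernel):
  [0] read 0x1D idx=30: raw=0x2D007 flags P=1 W=1 U=1 S=0
  [1] read 0x2D idx=17: raw=0x2E007 flags P=1 W=1 U=1 S=0
  [2] read 0x2E idx=9: raw=0x32007 flags P=1 W=1 U=1 S=0
  [3] read 0x32 idx=12: raw=0x36007 flags P=1 W=1 U=1 S=0
  ✓ 0x36D41  — 4 lookups
#2 VA=0x700018006F2 (w,kernel):
  [0] read 0x1D idx=14: raw=0x39007 flags P=1 W=1 U=1 S=0
  [1] read 0x39 idx=0: raw=0x3B007 flags P=1 W=1 U=1 S=0
  [2] read 0x3B idx=12: raw=0x3D007 flags P=1 W=1 U=1 S=0
  [3] read 0x3D idx=0: raw=0x40007 flags P=1 W=1 U=1 S=0
  ✓ 0x406F2  — 4 lookups
#3 VA=0xA00800009E2 (w,user):
  [0] read 0x1D idx=20: raw=0x43007 flags P=1 W=1 U=1 S=0
  [1] read 0x43 idx=2: raw=0x47087 flags P=1 W=1 U=1 S=1
  ✓ 0x479E2 (huge @L1)  — 2 lookups
#4 VA=0x800000006F6 (r,user):
  [0] read 0x1D idx=16: raw=0x68006 flags P=0 W=1 U=1 S=0
  ⇒ fault: PAGE_NOT_PRESENT  — 1 lookups
#5 VA=0x18340200C44 (r,user):
  [0] read 0x1D idx=3: raw=0x4B007 flags P=1 W=1 U=1 S=0
  [1] read 0x4B idx=13: raw=0x4D007 flags P=1 W=1 U=1 S=0
  [2] read 0x4D idx=1: raw=0x4E087 flags P=1 W=1 U=1 S=1
  ✓ 0x4EC44 (huge @L2)  — 3 lookups
#6 VA=0x280C2E00E6D (r,user):
  [0] read 0x1D idx=5: raw=0x51007 flags P=1 W=1 U=1 S=0
  [1] read 0x51 idx=3: raw=0x55007 flags P=1 W=1 U=1 S=0
  [2] read 0x55 idx=23: raw=0x59087 flags P=1 W=1 U=1 S=1
  ✓ 0x59E6D (huge @L2)  — 3 lookups

TLB: [["0xB8480411", "0x2A"], ["0xF044120C", "0x36"], ["0x70001800", "0x40"], ["0xA0080000", "0x47"], ["0x18340200", "0x4E"], ["0x280C2E00", "0x59"]]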